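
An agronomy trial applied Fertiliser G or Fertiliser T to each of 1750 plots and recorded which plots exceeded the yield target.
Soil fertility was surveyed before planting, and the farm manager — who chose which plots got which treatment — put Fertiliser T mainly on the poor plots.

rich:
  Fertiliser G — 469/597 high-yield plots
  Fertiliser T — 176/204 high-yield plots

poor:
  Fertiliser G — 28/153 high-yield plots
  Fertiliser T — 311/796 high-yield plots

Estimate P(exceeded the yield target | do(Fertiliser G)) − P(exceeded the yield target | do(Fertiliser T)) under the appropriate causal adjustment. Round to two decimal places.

Nothing the fertiliser does changes soil fertility; the imbalance is an allocation artefact. With soil fertility also predicting the outcome, the pooled figure is confounded, and the within-stratum comparison is the causal one.
Adjusting over the population distribution of soil fertility: 0.458·(0.786−0.863) + 0.542·(0.183−0.391) = -0.148.

-0.15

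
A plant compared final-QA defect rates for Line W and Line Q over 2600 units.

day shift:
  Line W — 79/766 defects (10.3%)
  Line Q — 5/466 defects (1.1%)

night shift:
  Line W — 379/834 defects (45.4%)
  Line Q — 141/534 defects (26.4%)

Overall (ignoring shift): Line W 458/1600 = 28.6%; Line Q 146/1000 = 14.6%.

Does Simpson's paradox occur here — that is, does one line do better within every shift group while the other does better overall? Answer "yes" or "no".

Within each shift level (day shift 10.3% vs 1.1%; night shift 45.4% vs 26.4%), Line Q has the lower rate every time. Pooled: 28.6% vs 14.6% — Line Q has the lower rate overall. They agree.

no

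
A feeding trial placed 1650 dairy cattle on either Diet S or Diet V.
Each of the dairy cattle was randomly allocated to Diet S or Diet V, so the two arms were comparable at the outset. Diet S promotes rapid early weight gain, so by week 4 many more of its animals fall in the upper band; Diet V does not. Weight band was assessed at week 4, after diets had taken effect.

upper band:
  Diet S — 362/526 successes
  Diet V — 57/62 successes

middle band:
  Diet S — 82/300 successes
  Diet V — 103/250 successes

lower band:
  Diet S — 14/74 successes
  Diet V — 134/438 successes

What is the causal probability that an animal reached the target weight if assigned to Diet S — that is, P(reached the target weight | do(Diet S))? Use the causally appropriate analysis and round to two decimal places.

0.51

The stratified and pooled comparisons disagree (Diet V wins within each week-4 weight band; Diet S wins overall), so the answer turns on the causal role of week-4 weight band.
Week-4 weight band here is a post-treatment variable shaped by the diet; conditioning on it would introduce bias rather than remove it. The overall comparison is the causal one.
So P(outcome | do(Diet S)) is just the pooled rate for Diet S: 458/900 = 0.509.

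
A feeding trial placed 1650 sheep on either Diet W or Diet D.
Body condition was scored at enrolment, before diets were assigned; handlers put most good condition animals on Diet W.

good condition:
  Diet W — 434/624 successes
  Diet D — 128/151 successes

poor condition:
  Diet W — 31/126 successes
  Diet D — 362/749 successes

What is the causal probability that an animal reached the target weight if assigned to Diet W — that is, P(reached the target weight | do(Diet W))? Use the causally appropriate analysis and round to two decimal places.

The stratified and pooled comparisons disagree (Diet D wins within each starting body condition; Diet W wins overall), so the answer turns on the causal role of starting body condition.
Starting body condition is set before the diet has any effect — it is not caused by the diet — and it independently drives the outcome. That makes it a confounder, so the causal comparison is within starting body condition levels.
Standardising Diet W to the population starting body condition mix: 0.470·434/624 + 0.530·31/126 = 0.457.

0.46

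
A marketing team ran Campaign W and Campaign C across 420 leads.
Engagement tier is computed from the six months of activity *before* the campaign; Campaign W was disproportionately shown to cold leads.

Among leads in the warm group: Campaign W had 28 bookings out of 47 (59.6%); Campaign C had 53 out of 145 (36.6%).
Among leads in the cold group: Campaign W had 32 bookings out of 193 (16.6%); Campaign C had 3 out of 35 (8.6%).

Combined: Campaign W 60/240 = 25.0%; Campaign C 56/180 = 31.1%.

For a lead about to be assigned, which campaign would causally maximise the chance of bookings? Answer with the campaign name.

The stratified and pooled comparisons disagree (Campaign W wins within each engagement tier; Campaign C wins overall), so the answer turns on the causal role of engagement tier.
Engagement tier differs across campaigns for reasons unrelated to any effect of the campaign itself, and it separately predicts the outcome — a classic confounder. We must compare within engagement tier levels.
Within each level — warm: 59.6% vs 36.6%; cold: 16.6% vs 8.6% — Campaign W is higher every time.

Campaign W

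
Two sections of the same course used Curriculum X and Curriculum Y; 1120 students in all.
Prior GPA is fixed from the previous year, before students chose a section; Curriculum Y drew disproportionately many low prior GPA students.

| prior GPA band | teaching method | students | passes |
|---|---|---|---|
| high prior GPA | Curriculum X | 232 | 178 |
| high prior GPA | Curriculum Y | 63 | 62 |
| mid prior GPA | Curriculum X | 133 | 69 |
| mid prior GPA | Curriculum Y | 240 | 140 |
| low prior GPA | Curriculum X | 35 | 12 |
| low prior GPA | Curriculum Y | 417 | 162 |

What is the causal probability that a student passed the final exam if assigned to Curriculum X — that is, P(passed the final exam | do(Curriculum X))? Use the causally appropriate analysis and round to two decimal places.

Curriculum Y is higher inside every prior GPA band stratum but Curriculum X is higher in aggregate. Whether to stratify depends on how prior GPA band relates to the teaching method.
Nothing the teaching method does changes prior GPA band; the imbalance is an allocation artefact. With prior GPA band also predicting the outcome, the pooled figure is confounded, and the within-stratum comparison is the causal one.
Standardising Curriculum X to the population prior GPA band mix: 0.263·178/232 + 0.333·69/133 + 0.404·12/35 = 0.513.

0.51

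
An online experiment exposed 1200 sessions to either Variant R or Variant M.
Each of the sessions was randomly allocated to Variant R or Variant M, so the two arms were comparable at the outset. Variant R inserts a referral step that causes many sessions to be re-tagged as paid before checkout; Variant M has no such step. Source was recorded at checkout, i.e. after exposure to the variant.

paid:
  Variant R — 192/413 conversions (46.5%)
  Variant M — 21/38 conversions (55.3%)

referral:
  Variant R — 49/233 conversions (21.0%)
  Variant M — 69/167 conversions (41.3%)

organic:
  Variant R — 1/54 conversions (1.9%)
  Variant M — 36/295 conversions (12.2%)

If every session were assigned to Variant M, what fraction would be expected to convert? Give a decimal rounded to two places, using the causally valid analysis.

0.25

Traffic source lies on the pathway variant → traffic source → outcome, so adjusting for it blocks the indirect effect. For the total causal effect of variant, use the unadjusted pooled rates.
So P(outcome | do(Variant M)) is just the pooled rate for Variant M: 126/500 = 0.252.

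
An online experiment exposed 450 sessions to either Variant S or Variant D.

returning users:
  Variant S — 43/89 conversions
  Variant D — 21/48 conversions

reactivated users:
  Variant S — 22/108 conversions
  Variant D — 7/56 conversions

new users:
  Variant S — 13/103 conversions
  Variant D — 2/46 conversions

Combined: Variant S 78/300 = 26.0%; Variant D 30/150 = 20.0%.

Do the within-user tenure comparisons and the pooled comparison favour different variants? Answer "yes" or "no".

Within each user tenure level (returning users 48.3% vs 43.8%; reactivated users 20.4% vs 12.5%; new users 12.6% vs 4.3%), Variant S has the higher rate every time. Pooled: 26.0% vs 20.0% — Variant S has the higher rate overall. They agree.

no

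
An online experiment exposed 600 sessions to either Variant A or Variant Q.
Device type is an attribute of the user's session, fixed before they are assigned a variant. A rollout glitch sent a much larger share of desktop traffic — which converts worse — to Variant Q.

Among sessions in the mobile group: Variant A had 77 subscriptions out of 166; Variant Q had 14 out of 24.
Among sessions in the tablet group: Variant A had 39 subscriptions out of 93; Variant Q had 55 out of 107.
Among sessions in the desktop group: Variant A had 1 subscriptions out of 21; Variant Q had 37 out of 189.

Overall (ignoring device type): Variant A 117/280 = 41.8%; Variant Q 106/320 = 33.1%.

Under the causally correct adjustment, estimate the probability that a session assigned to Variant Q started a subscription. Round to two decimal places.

Device type is set before the variant has any effect — it is not caused by the variant — and it independently drives the outcome. That makes it a confounder, so the causal comparison is within device type levels.
Standardising Variant Q to the population device type mix: 0.317·14/24 + 0.333·55/107 + 0.350·37/189 = 0.425.

0.42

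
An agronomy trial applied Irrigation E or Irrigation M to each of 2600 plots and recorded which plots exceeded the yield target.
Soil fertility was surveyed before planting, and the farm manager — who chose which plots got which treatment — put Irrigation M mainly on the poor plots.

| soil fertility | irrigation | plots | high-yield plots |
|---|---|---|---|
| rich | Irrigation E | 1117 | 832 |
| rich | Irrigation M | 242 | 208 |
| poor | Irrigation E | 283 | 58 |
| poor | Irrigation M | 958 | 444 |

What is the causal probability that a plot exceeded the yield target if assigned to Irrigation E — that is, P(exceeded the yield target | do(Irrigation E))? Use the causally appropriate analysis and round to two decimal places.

0.49

Nothing the irrigation does changes soil fertility; the imbalance is an allocation artefact. With soil fertility also predicting the outcome, the pooled figure is confounded, and the within-stratum comparison is the causal one.
Standardising Irrigation E to the population soil fertility mix: 0.523·832/1117 + 0.477·58/283 = 0.487.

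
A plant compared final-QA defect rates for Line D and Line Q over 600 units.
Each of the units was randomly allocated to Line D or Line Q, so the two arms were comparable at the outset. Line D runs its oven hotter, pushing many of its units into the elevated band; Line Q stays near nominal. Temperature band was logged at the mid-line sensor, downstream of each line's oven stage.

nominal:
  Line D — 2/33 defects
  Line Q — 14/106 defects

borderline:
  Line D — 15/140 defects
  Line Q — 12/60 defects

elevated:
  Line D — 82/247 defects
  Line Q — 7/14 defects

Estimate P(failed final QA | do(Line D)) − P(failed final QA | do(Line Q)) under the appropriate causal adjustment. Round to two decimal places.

The distribution of in-process temperature band is itself part of what the line does — it is an intermediate outcome. Holding it fixed would remove that part of the effect; the total effect is the pooled difference.
The causal difference is the pooled difference: 0.236 − 0.183 = +0.052.

+0.05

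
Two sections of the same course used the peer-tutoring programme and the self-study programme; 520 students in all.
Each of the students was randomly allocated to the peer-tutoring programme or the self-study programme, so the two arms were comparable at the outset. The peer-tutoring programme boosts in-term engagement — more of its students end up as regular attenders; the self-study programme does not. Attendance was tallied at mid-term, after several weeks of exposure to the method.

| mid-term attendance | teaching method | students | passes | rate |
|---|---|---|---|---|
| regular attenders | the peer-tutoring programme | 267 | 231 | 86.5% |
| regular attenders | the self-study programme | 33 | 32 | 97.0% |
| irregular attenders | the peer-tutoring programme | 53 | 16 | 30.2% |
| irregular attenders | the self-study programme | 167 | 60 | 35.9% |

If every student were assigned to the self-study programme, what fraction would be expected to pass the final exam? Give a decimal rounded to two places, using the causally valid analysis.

The mid-term attendance-specific comparison favours the self-study programme throughout, but the pooled figures favour the peer-tutoring programme. The question is whether to condition on mid-term attendance.
Mid-term attendance is downstream of the teaching method. One should not condition on a consequence of treatment, so the overall rates are the right comparison.
So P(outcome | do(the self-study programme)) is just the pooled rate for the self-study programme: 92/200 = 0.460.

0.46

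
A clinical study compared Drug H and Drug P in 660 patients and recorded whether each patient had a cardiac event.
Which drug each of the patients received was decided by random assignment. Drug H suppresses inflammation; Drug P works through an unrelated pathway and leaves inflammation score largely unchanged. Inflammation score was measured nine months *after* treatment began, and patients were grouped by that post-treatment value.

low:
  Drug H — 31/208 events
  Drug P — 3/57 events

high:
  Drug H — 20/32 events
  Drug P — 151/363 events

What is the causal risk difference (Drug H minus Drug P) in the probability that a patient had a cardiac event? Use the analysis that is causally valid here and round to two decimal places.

-0.15

Within every inflammation score level Drug P has the lower rate, yet pooled Drug H does — Simpson's reversal.
Inflammation score is recorded after the drug and is itself shifted by it — it sits on the causal path from drug to outcome. Conditioning on a mediator would strip out part of the effect we want; the pooled comparison gives the total causal effect.
The causal difference is the pooled difference: 0.212 − 0.367 = -0.154.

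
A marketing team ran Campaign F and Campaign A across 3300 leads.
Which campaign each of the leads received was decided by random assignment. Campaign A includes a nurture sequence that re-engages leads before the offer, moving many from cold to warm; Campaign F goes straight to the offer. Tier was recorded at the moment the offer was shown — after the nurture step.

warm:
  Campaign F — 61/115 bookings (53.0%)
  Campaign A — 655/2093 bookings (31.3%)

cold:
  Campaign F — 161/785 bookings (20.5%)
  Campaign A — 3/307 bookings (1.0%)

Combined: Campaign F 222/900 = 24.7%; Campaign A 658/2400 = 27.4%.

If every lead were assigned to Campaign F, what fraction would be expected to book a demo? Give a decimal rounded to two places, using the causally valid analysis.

Within every engagement tier level Campaign F has the higher rate, yet pooled Campaign A does — Simpson's reversal.
Engagement tier here is a post-treatment variable shaped by the campaign; conditioning on it would introduce bias rather than remove it. The overall comparison is the causal one.
So P(outcome | do(Campaign F)) is just the pooled rate for Campaign F: 222/900 = 0.247.

0.25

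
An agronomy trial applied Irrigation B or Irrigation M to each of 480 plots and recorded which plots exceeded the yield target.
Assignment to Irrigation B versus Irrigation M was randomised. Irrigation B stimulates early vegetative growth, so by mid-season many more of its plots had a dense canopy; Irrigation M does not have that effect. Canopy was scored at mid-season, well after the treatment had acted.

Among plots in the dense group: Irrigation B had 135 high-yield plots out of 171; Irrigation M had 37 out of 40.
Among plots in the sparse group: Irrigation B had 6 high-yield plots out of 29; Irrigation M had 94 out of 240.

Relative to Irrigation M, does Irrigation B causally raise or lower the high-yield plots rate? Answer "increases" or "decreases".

increases

The mid-season canopy-specific comparison favours Irrigation M throughout, but the pooled figures favour Irrigation B. The question is whether to condition on mid-season canopy.
Because the irrigation influences mid-season canopy, mid-season canopy is a post-treatment mediator, not a confounder. Stratifying on it would bias the estimate; the causal effect is the crude pooled difference.
Pooled: Irrigation B 70.5% vs Irrigation M 46.8%; Irrigation B is higher overall.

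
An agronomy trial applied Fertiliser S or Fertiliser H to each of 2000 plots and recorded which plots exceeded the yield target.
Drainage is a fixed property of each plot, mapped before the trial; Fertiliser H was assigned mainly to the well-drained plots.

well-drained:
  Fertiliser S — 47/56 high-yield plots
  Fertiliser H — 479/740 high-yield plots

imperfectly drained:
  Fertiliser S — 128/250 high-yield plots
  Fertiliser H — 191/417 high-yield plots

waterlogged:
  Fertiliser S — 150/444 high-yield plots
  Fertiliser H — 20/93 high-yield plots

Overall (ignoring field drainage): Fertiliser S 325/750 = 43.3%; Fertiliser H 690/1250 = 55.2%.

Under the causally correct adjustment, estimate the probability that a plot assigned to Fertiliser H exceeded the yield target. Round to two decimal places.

The field drainage-specific comparison favours Fertiliser S throughout, but the pooled figures favour Fertiliser H. The question is whether to condition on field drainage.
The imbalance in field drainage arose from how plots were allocated, not from anything the fertiliser did; and field drainage independently affects the outcome. The pooled gap is confounded — condition on field drainage.
Standardising Fertiliser H to the population field drainage mix: 0.398·479/740 + 0.334·191/417 + 0.269·20/93 = 0.468.

0.47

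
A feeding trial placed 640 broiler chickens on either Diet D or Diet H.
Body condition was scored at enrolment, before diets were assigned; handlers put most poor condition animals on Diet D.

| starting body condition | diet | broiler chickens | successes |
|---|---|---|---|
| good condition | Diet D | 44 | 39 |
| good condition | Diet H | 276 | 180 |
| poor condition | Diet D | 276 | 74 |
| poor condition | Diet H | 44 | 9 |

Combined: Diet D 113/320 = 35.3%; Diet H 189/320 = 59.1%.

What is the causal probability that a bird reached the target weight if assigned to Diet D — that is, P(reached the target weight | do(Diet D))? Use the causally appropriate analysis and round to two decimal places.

Since starting body condition is a pre-existing factor (not a product of the diet) and it affects the outcome on its own, it is a confounder. The stratified rates, not the pooled rate, identify the causal effect.
Standardising Diet D to the population starting body condition mix: 0.500·39/44 + 0.500·74/276 = 0.577.

0.58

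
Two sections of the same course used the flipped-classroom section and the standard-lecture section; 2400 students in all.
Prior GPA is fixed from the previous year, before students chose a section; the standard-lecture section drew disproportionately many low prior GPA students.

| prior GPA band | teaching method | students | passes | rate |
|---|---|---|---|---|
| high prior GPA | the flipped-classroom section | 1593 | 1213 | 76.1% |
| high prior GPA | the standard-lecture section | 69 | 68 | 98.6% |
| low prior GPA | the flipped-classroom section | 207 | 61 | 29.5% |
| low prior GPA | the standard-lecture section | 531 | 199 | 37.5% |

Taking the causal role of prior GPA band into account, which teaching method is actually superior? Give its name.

Since prior GPA band is a pre-existing factor (not a product of the teaching method) and it affects the outcome on its own, it is a confounder. The stratified rates, not the pooled rate, identify the causal effect.
Within each level — high prior GPA: 76.1% vs 98.6%; low prior GPA: 29.5% vs 37.5% — the standard-lecture section is higher every time.

the standard-lecture section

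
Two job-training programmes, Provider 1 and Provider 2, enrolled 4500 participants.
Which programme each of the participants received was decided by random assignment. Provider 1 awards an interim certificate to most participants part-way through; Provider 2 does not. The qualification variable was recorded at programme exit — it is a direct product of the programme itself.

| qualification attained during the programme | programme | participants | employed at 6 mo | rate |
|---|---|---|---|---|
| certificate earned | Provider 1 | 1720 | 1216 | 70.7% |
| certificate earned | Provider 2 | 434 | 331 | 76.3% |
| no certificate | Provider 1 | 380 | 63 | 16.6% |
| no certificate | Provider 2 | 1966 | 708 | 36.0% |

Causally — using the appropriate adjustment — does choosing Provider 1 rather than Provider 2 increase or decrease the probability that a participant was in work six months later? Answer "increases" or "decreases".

Stratifying would compare programmes among participants the programmes themselves sorted into qualification attained during the programme groups — a form of selection on an intermediate. The unconditioned pooled rates give the total causal effect.
Pooled: Provider 1 60.9% vs Provider 2 43.3%; Provider 1 is higher overall.

increases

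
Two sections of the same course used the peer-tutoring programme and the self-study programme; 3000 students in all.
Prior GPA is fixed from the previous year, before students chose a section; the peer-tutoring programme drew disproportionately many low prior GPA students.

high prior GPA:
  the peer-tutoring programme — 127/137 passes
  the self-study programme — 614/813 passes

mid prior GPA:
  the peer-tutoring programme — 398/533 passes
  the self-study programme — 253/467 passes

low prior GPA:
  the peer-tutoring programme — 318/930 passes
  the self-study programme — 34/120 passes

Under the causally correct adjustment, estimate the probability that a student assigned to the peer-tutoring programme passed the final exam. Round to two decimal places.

0.66

Within every prior GPA band level the peer-tutoring programme has the higher rate, yet pooled the self-study programme does — Simpson's reversal.
Prior GPA band is set before the teaching method has any effect — it is not caused by the teaching method — and it independently drives the outcome. That makes it a confounder, so the causal comparison is within prior GPA band levels.
Standardising the peer-tutoring programme to the population prior GPA band mix: 0.317·127/137 + 0.333·398/533 + 0.350·318/930 = 0.662.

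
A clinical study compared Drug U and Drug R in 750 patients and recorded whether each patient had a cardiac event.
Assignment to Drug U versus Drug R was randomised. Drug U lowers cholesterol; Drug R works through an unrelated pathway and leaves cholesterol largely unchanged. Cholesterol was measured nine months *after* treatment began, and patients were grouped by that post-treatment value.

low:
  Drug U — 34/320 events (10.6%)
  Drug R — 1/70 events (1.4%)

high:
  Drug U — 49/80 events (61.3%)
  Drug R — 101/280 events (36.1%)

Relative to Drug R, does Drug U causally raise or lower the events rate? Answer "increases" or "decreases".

decreases

The stratified and pooled comparisons disagree (Drug R wins within each cholesterol; Drug U wins overall), so the answer turns on the causal role of cholesterol.
Cholesterol lies on the pathway drug → cholesterol → outcome, so adjusting for it blocks the indirect effect. For the total causal effect of drug, use the unadjusted pooled rates.
Pooled: Drug U 20.8% vs Drug R 29.1%; Drug U is lower overall.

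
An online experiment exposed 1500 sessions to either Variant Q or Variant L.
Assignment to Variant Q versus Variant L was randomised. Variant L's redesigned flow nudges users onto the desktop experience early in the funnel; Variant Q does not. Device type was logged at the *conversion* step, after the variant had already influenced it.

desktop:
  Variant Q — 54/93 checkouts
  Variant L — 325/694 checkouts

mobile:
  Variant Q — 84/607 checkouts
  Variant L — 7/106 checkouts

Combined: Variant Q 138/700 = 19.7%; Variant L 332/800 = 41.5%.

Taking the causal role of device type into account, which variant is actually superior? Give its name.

The device type-specific comparison favours Variant Q throughout, but the pooled figures favour Variant L. The question is whether to condition on device type.
Device type lies on the pathway variant → device type → outcome, so adjusting for it blocks the indirect effect. For the total causal effect of variant, use the unadjusted pooled rates.
Pooled: Variant Q 19.7% vs Variant L 41.5%; Variant L is higher overall.

Variant L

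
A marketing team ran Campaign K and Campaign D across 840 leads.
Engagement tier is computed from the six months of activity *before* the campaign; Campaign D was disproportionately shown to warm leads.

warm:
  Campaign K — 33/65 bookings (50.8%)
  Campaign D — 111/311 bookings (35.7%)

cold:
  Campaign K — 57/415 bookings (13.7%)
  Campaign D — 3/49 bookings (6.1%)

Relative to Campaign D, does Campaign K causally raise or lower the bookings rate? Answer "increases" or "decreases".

increases

The engagement tier-specific comparison favours Campaign K throughout, but the pooled figures favour Campaign D. The question is whether to condition on engagement tier.
Nothing the campaign does changes engagement tier; the imbalance is an allocation artefact. With engagement tier also predicting the outcome, the pooled figure is confounded, and the within-stratum comparison is the causal one.
Within each level — warm: 50.8% vs 35.7%; cold: 13.7% vs 6.1% — Campaign K is higher every time.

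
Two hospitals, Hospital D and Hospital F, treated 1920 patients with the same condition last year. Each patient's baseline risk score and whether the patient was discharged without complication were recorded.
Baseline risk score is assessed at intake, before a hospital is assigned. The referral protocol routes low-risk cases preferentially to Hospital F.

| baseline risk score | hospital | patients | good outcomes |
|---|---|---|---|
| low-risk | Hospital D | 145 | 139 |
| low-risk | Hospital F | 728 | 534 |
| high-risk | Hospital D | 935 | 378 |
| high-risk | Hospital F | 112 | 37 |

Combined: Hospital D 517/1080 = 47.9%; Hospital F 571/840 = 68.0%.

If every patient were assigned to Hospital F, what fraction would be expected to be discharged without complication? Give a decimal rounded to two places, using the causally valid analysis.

0.51

Baseline risk score differs across hospitals for reasons unrelated to any effect of the hospital itself, and it separately predicts the outcome — a classic confounder. We must compare within baseline risk score levels.
Standardising Hospital F to the population baseline risk score mix: 0.455·534/728 + 0.545·37/112 = 0.514.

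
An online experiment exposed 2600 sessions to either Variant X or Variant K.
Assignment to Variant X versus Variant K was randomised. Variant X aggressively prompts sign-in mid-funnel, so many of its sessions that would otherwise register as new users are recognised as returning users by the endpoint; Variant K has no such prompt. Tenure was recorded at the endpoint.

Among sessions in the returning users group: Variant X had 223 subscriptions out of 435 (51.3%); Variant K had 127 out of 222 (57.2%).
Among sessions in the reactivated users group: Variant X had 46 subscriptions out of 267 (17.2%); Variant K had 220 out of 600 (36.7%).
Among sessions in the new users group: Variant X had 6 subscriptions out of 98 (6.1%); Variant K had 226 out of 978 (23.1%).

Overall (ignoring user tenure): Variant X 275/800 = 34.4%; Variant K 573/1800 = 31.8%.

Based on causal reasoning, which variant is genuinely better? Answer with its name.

Because the variant influences user tenure, user tenure is a post-treatment mediator, not a confounder. Stratifying on it would bias the estimate; the causal effect is the crude pooled difference.
Pooled: Variant X 34.4% vs Variant K 31.8%; Variant X is higher overall.

Variant X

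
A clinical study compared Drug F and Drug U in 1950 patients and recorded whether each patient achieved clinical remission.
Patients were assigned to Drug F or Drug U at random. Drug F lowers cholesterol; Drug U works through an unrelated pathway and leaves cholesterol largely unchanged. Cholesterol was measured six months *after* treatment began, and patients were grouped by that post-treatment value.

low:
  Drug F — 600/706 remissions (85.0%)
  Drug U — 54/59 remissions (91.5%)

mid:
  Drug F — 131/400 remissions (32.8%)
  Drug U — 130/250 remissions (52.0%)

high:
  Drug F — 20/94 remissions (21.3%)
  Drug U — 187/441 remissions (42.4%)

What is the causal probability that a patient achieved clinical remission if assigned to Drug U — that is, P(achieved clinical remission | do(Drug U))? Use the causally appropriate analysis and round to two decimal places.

0.49

The cholesterol-specific comparison favours Drug U throughout, but the pooled figures favour Drug F. The question is whether to condition on cholesterol.
Stratifying would compare drugs among patients the drugs themselves sorted into cholesterol groups — a form of selection on an intermediate. The unconditioned pooled rates give the total causal effect.
So P(outcome | do(Drug U)) is just the pooled rate for Drug U: 371/750 = 0.495.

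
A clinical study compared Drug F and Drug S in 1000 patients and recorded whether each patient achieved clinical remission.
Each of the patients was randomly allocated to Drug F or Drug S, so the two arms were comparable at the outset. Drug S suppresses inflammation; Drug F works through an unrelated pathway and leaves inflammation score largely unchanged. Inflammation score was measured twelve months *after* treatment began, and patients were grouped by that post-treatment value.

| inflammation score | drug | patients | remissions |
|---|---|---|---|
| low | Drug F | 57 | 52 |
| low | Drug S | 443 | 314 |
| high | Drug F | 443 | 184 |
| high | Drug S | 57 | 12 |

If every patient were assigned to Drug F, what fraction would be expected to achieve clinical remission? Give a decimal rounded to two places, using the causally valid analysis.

Stratifying would compare drugs among patients the drugs themselves sorted into inflammation score groups — a form of selection on an intermediate. The unconditioned pooled rates give the total causal effect.
So P(outcome | do(Drug F)) is just the pooled rate for Drug F: 236/500 = 0.472.

0.47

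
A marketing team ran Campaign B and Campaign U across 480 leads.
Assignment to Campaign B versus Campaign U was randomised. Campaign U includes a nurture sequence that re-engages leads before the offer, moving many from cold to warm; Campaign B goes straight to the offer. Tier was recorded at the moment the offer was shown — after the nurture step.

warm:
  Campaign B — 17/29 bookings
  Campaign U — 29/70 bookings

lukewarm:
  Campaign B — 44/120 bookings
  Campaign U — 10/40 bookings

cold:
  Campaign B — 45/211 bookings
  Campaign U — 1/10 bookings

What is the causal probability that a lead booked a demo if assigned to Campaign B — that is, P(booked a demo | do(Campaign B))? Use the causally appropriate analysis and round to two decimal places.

The stratified and pooled comparisons disagree (Campaign B wins within each engagement tier; Campaign U wins overall), so the answer turns on the causal role of engagement tier.
Engagement tier is recorded after the campaign and is itself shifted by it — it sits on the causal path from campaign to outcome. Conditioning on a mediator would strip out part of the effect we want; the pooled comparison gives the total causal effect.
So P(outcome | do(Campaign B)) is just the pooled rate for Campaign B: 106/360 = 0.294.

0.29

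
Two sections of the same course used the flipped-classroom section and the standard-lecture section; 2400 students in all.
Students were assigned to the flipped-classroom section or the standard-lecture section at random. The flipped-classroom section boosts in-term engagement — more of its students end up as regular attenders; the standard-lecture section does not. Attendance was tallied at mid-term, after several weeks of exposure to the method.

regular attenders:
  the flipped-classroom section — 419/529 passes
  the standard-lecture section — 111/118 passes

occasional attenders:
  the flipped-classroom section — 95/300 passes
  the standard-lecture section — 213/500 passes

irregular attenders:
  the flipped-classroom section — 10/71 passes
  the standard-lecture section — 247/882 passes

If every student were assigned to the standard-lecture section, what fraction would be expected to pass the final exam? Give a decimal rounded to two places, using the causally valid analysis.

0.38

Mid-term attendance is recorded after the teaching method and is itself shifted by it — it sits on the causal path from teaching method to outcome. Conditioning on a mediator would strip out part of the effect we want; the pooled comparison gives the total causal effect.
So P(outcome | do(the standard-lecture section)) is just the pooled rate for the standard-lecture section: 571/1500 = 0.381.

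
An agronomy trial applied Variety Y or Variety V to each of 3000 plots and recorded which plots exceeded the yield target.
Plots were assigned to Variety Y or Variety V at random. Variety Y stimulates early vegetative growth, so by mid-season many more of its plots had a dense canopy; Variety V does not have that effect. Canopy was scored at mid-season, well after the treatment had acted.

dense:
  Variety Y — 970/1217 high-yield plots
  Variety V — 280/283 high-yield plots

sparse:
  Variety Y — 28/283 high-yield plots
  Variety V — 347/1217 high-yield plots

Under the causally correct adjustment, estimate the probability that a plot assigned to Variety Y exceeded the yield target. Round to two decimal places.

Mid-season canopy is downstream of the variety. One should not condition on a consequence of treatment, so the overall rates are the right comparison.
So P(outcome | do(Variety Y)) is just the pooled rate for Variety Y: 998/1500 = 0.665.

0.67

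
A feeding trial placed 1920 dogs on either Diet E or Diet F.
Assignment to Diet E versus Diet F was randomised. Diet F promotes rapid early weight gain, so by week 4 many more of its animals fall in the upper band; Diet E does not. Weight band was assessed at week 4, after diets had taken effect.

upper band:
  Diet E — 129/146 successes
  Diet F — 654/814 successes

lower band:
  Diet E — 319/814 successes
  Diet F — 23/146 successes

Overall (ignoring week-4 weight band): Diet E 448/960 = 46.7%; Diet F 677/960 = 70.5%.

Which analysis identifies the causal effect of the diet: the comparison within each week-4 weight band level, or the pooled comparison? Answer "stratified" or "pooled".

pooled

Diet E is higher inside every week-4 weight band stratum but Diet F is higher in aggregate. Whether to stratify depends on how week-4 weight band relates to the diet.
The distribution of week-4 weight band is itself part of what the diet does — it is an intermediate outcome. Holding it fixed would remove that part of the effect; the total effect is the pooled difference.
Pooled: Diet E 46.7% vs Diet F 70.5%; Diet F is higher overall.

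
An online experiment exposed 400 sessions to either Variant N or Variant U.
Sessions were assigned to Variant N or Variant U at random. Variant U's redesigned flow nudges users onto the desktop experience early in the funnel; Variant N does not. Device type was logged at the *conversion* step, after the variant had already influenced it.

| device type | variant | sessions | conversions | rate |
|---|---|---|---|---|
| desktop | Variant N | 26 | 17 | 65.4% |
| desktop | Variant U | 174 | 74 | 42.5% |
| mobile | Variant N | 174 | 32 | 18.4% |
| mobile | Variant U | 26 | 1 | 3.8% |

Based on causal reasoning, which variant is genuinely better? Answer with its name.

Device type is recorded after the variant and is itself shifted by it — it sits on the causal path from variant to outcome. Conditioning on a mediator would strip out part of the effect we want; the pooled comparison gives the total causal effect.
Pooled: Variant N 24.5% vs Variant U 37.5%; Variant U is higher overall.

Variant U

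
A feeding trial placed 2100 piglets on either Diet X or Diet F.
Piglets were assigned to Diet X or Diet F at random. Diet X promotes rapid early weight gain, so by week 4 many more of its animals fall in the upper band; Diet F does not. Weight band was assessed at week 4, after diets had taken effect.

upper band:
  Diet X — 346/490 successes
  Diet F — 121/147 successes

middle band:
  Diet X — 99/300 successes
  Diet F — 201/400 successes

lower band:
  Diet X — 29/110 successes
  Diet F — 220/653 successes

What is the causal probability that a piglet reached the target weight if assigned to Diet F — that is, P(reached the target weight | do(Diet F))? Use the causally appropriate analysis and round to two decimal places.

Week-4 weight band lies on the pathway diet → week-4 weight band → outcome, so adjusting for it blocks the indirect effect. For the total causal effect of diet, use the unadjusted pooled rates.
So P(outcome | do(Diet F)) is just the pooled rate for Diet F: 542/1200 = 0.452.

0.45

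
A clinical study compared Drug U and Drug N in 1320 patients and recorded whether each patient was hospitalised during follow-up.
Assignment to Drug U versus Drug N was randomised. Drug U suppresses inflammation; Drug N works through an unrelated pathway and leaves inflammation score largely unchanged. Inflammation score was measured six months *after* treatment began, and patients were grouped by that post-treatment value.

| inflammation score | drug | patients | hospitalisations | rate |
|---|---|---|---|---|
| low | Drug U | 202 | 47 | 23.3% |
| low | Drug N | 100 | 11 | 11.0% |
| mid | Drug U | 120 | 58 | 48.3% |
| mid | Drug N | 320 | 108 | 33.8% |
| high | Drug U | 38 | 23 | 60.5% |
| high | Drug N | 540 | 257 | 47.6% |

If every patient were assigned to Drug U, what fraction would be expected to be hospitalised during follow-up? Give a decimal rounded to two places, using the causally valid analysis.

Drug N is lower inside every inflammation score stratum but Drug U is lower in aggregate. Whether to stratify depends on how inflammation score relates to the drug.
Stratifying would compare drugs among patients the drugs themselves sorted into inflammation score groups — a form of selection on an intermediate. The unconditioned pooled rates give the total causal effect.
So P(outcome | do(Drug U)) is just the pooled rate for Drug U: 128/360 = 0.356.

0.36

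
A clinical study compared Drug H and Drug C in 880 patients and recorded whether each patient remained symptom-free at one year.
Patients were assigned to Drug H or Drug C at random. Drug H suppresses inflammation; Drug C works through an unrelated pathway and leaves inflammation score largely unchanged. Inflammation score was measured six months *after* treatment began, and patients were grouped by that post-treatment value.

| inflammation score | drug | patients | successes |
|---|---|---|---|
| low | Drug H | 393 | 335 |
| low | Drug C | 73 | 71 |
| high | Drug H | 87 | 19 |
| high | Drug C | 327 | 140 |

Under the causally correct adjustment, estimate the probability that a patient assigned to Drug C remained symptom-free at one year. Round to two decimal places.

0.53

Stratifying would compare drugs among patients the drugs themselves sorted into inflammation score groups — a form of selection on an intermediate. The unconditioned pooled rates give the total causal effect.
So P(outcome | do(Drug C)) is just the pooled rate for Drug C: 211/400 = 0.527.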